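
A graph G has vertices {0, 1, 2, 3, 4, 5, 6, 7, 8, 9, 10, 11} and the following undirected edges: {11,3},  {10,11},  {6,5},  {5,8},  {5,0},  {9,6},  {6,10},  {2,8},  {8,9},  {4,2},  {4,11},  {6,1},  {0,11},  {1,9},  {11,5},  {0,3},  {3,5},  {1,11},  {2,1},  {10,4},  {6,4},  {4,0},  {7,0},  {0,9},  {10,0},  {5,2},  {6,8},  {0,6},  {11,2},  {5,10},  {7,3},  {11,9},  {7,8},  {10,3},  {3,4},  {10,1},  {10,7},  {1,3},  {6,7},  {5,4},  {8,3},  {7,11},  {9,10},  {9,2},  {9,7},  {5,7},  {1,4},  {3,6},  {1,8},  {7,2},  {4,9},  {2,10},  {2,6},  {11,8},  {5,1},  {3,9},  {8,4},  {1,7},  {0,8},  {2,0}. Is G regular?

Yes

Degrees: 0:10, 1:10, 2:10, 3:10, 4:10, 5:10, 6:10, 7:10, 8:10, 9:10, 10:10, 11:10
All degrees equal 10; the graph is regular.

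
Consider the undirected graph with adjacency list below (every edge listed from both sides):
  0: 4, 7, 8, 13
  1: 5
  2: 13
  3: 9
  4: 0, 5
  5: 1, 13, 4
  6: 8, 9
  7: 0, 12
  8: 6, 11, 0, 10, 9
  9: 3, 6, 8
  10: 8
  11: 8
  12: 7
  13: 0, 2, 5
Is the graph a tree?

|V| = 14, |E| = 15.
Connected but with 15 > 13 edges, so it has a cycle and is not a tree.

No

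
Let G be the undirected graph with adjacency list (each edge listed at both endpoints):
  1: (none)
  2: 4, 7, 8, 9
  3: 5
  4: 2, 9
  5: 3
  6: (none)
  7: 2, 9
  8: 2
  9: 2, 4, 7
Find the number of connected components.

Component: {1}
Component: {6}
Component: {3, 5}
Component: {2, 4, 7, 8, 9}

4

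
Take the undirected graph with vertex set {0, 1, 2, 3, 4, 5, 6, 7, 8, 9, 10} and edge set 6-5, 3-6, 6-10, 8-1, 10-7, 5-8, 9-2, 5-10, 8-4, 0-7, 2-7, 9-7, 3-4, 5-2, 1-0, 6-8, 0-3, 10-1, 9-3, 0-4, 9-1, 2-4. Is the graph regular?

Degrees: 0:4, 1:4, 2:4, 3:4, 4:4, 5:4, 6:4, 7:4, 8:4, 9:4, 10:4
All degrees equal 4; the graph is regular.

Yes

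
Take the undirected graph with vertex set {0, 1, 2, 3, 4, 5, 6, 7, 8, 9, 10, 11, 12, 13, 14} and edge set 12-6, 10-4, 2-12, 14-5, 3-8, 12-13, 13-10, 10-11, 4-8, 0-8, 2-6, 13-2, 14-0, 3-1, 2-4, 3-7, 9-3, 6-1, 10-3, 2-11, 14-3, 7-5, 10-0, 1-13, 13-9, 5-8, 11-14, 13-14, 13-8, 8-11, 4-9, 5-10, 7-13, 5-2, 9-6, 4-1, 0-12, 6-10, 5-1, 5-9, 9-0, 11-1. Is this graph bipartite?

The cycle 6-2-12-6 has length 3, which is odd, so the graph is not bipartite.

No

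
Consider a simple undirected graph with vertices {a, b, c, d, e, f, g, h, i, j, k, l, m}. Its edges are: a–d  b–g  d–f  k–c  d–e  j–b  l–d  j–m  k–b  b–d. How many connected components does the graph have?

3

Component: {h}
Component: {i}
Component: {a, b, c, d, e, f, g, j, k, l, m}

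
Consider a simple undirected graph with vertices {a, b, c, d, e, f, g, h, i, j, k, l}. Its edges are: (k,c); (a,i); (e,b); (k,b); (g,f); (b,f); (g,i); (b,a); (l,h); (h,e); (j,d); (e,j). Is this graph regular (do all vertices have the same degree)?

No

Degrees: a:2, b:4, c:1, d:1, e:3, f:2, g:2, h:2, i:2, j:2, k:2, l:1
Degrees are not all equal (e.g. deg(c)=1 but deg(b)=4); not regular.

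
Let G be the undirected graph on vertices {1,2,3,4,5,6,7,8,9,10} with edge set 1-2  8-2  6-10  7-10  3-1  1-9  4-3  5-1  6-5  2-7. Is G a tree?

The graph has 10 vertices and 10 edges.
Connected but with 10 > 9 edges, so it has a cycle and is not a tree.

No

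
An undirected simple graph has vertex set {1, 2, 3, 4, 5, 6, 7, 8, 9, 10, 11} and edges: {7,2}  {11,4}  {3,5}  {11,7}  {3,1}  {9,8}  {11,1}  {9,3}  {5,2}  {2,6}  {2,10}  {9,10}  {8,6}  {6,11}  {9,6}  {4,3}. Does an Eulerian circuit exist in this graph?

Degrees: 1:2, 2:4, 3:4, 4:2, 5:2, 6:4, 7:2, 8:2, 9:4, 10:2, 11:4
Every vertex has even degree and the edges form a single connected piece, so an Eulerian circuit exists.

Yes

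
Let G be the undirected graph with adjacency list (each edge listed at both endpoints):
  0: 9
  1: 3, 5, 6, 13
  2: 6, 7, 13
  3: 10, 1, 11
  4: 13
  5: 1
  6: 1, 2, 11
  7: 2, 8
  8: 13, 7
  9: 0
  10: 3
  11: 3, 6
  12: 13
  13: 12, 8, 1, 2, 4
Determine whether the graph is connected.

No

Component: {0, 9}
Component: {1, 2, 3, 4, 5, 6, 7, 8, 10, 11, 12, 13}
No edge joins these 2 groups, so the graph is disconnected.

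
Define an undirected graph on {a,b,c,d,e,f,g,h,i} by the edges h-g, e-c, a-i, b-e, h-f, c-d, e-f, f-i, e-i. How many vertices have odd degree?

Degrees: a:1, b:1, c:2, d:1, e:4, f:3, g:1, h:2, i:3
Odd-degree vertices: a, b, d, f, g, i.

6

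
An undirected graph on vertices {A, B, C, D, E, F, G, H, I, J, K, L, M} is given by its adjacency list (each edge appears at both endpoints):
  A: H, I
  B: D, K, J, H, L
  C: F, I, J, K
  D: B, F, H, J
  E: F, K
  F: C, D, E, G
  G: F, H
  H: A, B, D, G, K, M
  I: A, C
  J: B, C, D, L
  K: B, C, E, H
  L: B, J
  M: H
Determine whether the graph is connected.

Starting from A and exploring outward reaches every vertex (A, H, I, D, M, K, G, B, C, F, J, E, L); the graph is connected.

Yes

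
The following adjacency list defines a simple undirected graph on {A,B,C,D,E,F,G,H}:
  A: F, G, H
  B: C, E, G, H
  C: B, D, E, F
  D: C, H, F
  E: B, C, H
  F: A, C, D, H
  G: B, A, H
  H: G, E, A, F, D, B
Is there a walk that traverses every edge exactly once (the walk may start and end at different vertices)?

Degrees: A:3, B:4, C:4, D:3, E:3, F:4, G:3, H:6
Odd-degree vertices: A, D, E, G (4 total).
An Eulerian trail requires 0 or 2 odd-degree vertices; here there are 4.

No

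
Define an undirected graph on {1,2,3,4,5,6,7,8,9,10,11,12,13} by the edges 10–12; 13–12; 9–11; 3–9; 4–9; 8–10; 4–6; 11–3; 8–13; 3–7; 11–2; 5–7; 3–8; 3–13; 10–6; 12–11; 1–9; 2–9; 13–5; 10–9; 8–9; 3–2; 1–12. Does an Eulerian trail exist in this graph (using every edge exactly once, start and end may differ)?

Degrees: 1:2, 2:3, 3:6, 4:2, 5:2, 6:2, 7:2, 8:4, 9:7, 10:4, 11:4, 12:4, 13:4
Odd-degree vertices: 2, 9 (2 total).
The non-isolated vertices are connected and exactly 2 have odd degree, so an Eulerian trail exists (from 2 to 9).

Yes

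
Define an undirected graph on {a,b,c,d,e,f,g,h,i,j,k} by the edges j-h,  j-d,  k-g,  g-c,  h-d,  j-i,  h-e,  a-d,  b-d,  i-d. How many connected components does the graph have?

Component: {f}
Component: {c, g, k}
Component: {a, b, d, e, h, i, j}

3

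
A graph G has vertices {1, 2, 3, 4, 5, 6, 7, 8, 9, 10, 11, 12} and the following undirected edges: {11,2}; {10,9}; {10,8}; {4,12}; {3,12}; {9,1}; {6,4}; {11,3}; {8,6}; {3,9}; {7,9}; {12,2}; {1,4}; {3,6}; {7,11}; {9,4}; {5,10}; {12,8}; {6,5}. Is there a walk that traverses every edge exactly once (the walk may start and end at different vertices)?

Degrees: 1:2, 2:2, 3:4, 4:4, 5:2, 6:4, 7:2, 8:3, 9:5, 10:3, 11:3, 12:4
Odd-degree vertices: 8, 9, 10, 11 (4 total).
With 4 odd-degree vertices (more than two), no single trail can use every edge.

No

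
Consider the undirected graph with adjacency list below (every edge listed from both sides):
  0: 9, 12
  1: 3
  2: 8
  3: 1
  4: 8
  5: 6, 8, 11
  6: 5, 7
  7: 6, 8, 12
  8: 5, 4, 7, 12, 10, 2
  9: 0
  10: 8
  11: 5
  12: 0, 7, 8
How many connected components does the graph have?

2

Component: {1, 3}
Component: {0, 2, 4, 5, 6, 7, 8, 9, 10, 11, 12}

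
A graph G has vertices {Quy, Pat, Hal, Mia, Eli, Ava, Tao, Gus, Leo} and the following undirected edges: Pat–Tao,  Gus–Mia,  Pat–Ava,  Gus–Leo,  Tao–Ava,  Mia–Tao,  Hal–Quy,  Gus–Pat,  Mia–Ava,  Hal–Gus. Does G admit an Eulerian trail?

Degrees: Quy:1, Pat:3, Hal:2, Mia:3, Eli:0, Ava:3, Tao:3, Gus:4, Leo:1
Odd-degree vertices: Quy, Pat, Mia, Ava, Tao, Leo (6 total).
An Eulerian trail requires 0 or 2 odd-degree vertices; here there are 6.

No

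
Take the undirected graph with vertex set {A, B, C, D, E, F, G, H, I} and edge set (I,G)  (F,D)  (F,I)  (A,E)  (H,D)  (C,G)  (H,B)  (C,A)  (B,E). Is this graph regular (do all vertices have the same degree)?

Yes

Degrees: A:2, B:2, C:2, D:2, E:2, F:2, G:2, H:2, I:2
Every vertex has degree 2, so the graph is 2-regular.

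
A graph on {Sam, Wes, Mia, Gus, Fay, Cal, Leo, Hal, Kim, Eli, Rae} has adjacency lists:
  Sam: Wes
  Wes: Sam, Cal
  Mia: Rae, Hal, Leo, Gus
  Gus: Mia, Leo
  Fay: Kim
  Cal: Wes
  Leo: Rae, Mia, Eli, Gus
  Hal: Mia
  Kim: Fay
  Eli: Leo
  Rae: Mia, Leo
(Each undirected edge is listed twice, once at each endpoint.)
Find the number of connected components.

3

Component: {Fay, Kim}
Component: {Sam, Wes, Cal}
Component: {Mia, Gus, Leo, Hal, Eli, Rae}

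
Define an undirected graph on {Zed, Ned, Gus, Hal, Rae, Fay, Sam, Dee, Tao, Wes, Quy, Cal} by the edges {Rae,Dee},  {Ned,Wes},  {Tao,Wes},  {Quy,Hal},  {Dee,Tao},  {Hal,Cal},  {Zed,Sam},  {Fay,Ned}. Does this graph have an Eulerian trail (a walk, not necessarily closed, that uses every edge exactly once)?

Degrees: Zed:1, Ned:2, Gus:0, Hal:2, Rae:1, Fay:1, Sam:1, Dee:2, Tao:2, Wes:2, Quy:1, Cal:1
Odd-degree vertices: Zed, Rae, Fay, Sam, Quy, Cal (6 total).
With 6 odd-degree vertices (more than two), no single trail can use every edge.

No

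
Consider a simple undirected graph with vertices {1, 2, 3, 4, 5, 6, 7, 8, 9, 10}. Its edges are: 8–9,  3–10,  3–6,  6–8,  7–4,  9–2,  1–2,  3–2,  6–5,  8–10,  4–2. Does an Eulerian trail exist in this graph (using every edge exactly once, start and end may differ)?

Degrees: 1:1, 2:4, 3:3, 4:2, 5:1, 6:3, 7:1, 8:3, 9:2, 10:2
Odd-degree vertices: 1, 3, 5, 6, 7, 8 (6 total).
An Eulerian trail requires 0 or 2 odd-degree vertices; here there are 6.

No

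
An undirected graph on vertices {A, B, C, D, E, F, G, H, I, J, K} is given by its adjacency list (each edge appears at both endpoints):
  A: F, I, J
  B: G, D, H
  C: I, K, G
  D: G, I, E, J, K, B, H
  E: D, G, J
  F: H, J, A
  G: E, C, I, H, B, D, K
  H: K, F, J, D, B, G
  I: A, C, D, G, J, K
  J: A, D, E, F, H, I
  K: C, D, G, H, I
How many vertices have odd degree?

Degrees: A:3, B:3, C:3, D:7, E:3, F:3, G:7, H:6, I:6, J:6, K:5
Odd-degree vertices: A, B, C, D, E, F, G, K.

8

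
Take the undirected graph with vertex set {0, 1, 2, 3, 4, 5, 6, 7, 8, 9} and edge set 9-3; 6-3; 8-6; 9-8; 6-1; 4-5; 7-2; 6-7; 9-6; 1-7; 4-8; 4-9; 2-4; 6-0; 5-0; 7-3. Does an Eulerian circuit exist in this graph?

Degrees: 0:2, 1:2, 2:2, 3:3, 4:4, 5:2, 6:6, 7:4, 8:3, 9:4
3, 8 have odd degree; an Eulerian circuit needs every degree to be even, so none exists.

No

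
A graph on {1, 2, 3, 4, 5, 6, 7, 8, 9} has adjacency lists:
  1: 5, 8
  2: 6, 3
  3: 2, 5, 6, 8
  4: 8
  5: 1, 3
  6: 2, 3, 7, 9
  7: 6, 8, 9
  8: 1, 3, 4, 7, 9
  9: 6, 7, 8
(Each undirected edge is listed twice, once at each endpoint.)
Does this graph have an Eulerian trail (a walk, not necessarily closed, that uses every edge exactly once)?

No

Degrees: 1:2, 2:2, 3:4, 4:1, 5:2, 6:4, 7:3, 8:5, 9:3
Odd-degree vertices: 4, 7, 8, 9 (4 total).
An Eulerian trail requires 0 or 2 odd-degree vertices; here there are 4.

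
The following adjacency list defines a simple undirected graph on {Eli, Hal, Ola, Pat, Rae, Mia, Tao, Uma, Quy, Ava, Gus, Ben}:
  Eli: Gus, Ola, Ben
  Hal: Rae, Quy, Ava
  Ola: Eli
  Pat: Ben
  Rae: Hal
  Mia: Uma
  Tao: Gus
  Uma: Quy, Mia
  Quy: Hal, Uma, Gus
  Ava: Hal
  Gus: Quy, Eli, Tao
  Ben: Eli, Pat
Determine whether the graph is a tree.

Yes

The graph has 12 vertices and 11 edges.
Connected and |E| = |V| - 1, which characterizes a tree.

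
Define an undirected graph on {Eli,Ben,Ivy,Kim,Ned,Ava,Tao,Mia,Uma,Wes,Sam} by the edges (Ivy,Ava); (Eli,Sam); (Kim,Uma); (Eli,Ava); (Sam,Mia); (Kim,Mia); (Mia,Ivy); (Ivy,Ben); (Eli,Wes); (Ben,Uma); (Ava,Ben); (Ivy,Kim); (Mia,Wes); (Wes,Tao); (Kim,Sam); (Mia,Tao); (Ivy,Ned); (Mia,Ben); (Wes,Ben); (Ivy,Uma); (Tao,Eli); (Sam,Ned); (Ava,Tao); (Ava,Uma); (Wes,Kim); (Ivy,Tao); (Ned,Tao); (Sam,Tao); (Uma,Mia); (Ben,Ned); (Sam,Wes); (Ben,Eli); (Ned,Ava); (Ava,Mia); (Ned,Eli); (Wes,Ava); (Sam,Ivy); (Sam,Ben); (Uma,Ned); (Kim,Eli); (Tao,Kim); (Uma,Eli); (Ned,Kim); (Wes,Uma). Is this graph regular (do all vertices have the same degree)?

Yes

Degrees: Eli:8, Ben:8, Ivy:8, Kim:8, Ned:8, Ava:8, Tao:8, Mia:8, Uma:8, Wes:8, Sam:8
All degrees equal 8; the graph is regular.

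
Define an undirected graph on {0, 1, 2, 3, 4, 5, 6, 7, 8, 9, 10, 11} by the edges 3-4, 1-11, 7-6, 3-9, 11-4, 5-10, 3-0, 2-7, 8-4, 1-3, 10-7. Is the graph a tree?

No

The graph has 12 vertices and 11 edges.
It is not connected, so it is not a tree.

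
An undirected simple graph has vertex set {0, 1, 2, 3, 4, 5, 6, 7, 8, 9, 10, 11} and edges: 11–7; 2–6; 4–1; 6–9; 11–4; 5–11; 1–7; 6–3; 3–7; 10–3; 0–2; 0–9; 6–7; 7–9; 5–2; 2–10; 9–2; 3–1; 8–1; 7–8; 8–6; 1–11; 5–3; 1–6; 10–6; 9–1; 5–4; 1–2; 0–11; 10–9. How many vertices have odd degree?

6

Degrees: 0:3, 1:8, 2:6, 3:5, 4:3, 5:4, 6:7, 7:6, 8:3, 9:6, 10:4, 11:5
Odd-degree vertices: 0, 3, 4, 6, 8, 11.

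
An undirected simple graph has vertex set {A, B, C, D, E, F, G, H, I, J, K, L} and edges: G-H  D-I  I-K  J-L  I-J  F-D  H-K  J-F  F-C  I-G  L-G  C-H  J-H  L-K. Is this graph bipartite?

Yes

Partition the vertices as {A, B, E, F, H, I, L} vs {C, D, G, J, K}. Each listed edge has one endpoint in each part, so the graph is bipartite.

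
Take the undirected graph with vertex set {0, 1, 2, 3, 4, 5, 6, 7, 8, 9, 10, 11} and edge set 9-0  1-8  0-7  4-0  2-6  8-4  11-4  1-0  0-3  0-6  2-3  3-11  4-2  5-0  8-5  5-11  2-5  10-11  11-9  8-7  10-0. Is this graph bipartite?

Yes

Partition the vertices as {1, 3, 4, 5, 6, 7, 9, 10} vs {0, 2, 8, 11}. Each listed edge has one endpoint in each part, so the graph is bipartite.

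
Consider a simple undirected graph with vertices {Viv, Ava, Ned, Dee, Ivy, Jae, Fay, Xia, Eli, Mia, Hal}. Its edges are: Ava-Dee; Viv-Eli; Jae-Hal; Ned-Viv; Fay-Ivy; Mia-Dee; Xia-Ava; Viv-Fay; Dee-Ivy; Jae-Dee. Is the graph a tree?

Yes

The graph has 11 vertices and 10 edges.
It is connected with exactly 10 edges, hence acyclic — it is a tree.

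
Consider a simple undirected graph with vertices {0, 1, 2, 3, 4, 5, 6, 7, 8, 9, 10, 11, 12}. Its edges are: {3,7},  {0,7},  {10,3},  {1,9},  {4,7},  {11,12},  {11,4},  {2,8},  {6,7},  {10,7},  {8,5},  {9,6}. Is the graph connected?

Component: {2, 5, 8}
Component: {0, 1, 3, 4, 6, 7, 9, 10, 11, 12}
There are 2 separate components, so the graph is not connected.

No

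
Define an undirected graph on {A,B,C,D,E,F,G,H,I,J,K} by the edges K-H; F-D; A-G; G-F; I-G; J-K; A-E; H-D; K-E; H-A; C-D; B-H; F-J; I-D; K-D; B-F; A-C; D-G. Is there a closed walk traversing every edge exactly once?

Yes

Degrees: A:4, B:2, C:2, D:6, E:2, F:4, G:4, H:4, I:2, J:2, K:4
All degrees are even and the non-isolated vertices are connected — an Eulerian circuit exists.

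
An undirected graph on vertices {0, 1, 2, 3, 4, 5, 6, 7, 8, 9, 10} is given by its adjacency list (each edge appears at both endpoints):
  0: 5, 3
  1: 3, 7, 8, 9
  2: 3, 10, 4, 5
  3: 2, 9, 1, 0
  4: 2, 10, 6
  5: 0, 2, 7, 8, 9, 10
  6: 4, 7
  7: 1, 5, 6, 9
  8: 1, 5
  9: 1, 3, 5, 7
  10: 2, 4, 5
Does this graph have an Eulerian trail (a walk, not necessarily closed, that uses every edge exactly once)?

Yes

Degrees: 0:2, 1:4, 2:4, 3:4, 4:3, 5:6, 6:2, 7:4, 8:2, 9:4, 10:3
Odd-degree vertices: 4, 10 (2 total).
With 2 odd-degree vertices and all edges in one connected piece, an Eulerian trail exists (from 4 to 10).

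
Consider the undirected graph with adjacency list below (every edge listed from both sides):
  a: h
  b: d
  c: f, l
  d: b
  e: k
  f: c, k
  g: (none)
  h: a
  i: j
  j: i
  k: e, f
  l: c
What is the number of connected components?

Component: {g}
Component: {a, h}
Component: {b, d}
Component: {i, j}
Component: {c, e, f, k, l}

5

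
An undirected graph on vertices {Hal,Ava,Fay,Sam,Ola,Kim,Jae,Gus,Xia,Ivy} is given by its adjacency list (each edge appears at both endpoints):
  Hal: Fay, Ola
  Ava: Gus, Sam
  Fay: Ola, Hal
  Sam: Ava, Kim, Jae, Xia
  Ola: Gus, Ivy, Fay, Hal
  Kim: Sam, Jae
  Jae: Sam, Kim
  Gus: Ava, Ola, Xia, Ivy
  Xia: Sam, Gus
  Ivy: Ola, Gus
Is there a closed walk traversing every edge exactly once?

Yes

Degrees: Hal:2, Ava:2, Fay:2, Sam:4, Ola:4, Kim:2, Jae:2, Gus:4, Xia:2, Ivy:2
All degrees are even and the non-isolated vertices are connected — an Eulerian circuit exists.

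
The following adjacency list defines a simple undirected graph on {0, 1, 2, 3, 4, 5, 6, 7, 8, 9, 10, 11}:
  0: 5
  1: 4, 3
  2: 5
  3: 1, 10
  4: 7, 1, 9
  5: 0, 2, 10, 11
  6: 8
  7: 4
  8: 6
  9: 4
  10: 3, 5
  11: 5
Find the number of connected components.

2

Component: {6, 8}
Component: {0, 1, 2, 3, 4, 5, 7, 9, 10, 11}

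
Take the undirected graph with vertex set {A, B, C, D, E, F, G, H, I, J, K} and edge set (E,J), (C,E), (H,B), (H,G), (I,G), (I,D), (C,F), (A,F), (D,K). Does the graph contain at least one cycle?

No

|V| = 11, |E| = 9, number of components = 2.
Since 9 = 11 - 2, the graph is a forest and contains no cycle.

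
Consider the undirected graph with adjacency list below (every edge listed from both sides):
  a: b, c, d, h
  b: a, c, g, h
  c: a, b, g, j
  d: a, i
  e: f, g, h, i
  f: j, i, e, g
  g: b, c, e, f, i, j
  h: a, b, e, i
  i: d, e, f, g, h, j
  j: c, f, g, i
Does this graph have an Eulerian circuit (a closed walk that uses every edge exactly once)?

Degrees: a:4, b:4, c:4, d:2, e:4, f:4, g:6, h:4, i:6, j:4
All degrees are even and the non-isolated vertices are connected — an Eulerian circuit exists.

Yes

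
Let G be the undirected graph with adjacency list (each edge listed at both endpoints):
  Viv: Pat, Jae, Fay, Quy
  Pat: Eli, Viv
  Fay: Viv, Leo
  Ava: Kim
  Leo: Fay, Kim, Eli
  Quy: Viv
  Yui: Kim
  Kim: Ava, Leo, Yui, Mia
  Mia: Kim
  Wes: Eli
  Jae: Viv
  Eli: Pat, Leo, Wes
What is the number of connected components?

1

Component: {Viv, Pat, Fay, Ava, Leo, Quy, Yui, Kim, Mia, Wes, Jae, Eli}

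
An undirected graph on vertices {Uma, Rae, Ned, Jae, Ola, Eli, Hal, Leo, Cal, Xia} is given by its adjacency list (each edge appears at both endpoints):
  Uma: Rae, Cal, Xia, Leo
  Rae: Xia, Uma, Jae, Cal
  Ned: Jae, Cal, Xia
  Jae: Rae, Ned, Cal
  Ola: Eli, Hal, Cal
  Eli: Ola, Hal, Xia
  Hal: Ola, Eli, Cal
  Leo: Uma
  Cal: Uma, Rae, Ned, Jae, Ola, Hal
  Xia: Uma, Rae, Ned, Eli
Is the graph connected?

A breadth-first search from Uma visits Uma, Rae, Leo, Cal, Xia, Jae, Hal, Ola, Ned, Eli — all 10 vertices — so the graph is connected.

Yes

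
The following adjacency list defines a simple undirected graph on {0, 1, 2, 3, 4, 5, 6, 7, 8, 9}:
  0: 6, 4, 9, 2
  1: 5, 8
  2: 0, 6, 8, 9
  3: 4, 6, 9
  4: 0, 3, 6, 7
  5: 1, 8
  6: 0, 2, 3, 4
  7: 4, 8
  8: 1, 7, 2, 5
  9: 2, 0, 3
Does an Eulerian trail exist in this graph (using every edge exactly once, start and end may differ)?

Yes

Degrees: 0:4, 1:2, 2:4, 3:3, 4:4, 5:2, 6:4, 7:2, 8:4, 9:3
Odd-degree vertices: 3, 9 (2 total).
With 2 odd-degree vertices and all edges in one connected piece, an Eulerian trail exists (from 3 to 9).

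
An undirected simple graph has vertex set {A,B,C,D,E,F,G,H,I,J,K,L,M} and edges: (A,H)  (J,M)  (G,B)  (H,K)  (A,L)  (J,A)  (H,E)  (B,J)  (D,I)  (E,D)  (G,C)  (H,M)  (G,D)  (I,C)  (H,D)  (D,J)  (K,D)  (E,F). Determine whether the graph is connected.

Starting from A and exploring outward reaches every vertex (A, H, J, L, K, E, M, D, B, F, I, G, C); the graph is connected.

Yes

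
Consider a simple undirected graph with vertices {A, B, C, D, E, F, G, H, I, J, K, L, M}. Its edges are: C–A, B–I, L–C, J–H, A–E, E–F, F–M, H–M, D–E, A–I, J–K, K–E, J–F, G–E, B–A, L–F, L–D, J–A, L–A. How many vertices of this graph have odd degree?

Degrees: A:6, B:2, C:2, D:2, E:5, F:4, G:1, H:2, I:2, J:4, K:2, L:4, M:2
Odd-degree vertices: E, G.

2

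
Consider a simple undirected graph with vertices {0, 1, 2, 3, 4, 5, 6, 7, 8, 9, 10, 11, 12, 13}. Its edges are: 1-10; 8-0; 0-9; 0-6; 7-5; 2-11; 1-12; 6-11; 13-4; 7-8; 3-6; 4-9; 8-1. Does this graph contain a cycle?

The graph has 14 vertices, 13 edges, and 1 connected component.
Since 13 = 14 - 1, the graph is a forest and contains no cycle.

No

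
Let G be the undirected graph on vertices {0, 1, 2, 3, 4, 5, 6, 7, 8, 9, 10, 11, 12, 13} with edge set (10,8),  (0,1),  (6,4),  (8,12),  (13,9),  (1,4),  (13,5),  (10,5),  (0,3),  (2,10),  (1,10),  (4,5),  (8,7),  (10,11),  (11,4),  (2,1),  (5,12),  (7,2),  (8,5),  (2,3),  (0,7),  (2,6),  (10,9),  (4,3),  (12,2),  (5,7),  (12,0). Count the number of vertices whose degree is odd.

2

Degrees: 0:4, 1:4, 2:6, 3:3, 4:5, 5:6, 6:2, 7:4, 8:4, 9:2, 10:6, 11:2, 12:4, 13:2
Odd-degree vertices: 3, 4.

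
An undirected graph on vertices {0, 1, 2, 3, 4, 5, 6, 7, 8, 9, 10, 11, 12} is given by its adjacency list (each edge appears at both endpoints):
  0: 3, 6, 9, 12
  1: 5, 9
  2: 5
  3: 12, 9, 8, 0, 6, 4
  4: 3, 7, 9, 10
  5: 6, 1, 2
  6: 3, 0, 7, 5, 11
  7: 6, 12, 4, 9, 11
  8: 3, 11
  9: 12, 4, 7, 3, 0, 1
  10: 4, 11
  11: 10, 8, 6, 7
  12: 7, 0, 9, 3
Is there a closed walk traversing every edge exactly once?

Degrees: 0:4, 1:2, 2:1, 3:6, 4:4, 5:3, 6:5, 7:5, 8:2, 9:6, 10:2, 11:4, 12:4
Vertices with odd degree: 2, 5, 6, 7. An Eulerian circuit requires all degrees even.

No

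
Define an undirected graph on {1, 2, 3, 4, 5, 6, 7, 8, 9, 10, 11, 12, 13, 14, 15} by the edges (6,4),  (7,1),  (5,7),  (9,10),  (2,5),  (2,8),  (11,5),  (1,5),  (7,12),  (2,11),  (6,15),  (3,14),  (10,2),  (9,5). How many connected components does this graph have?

4

Component: {13}
Component: {3, 14}
Component: {4, 6, 15}
Component: {1, 2, 5, 7, 8, 9, 10, 11, 12}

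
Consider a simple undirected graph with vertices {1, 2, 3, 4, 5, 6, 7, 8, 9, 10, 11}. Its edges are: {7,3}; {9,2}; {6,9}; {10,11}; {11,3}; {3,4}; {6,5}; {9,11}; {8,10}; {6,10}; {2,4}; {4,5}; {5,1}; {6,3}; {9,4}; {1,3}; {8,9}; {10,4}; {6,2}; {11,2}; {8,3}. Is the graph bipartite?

No

9-2-11-9 is an odd cycle (length 3), and a bipartite graph can contain only even cycles.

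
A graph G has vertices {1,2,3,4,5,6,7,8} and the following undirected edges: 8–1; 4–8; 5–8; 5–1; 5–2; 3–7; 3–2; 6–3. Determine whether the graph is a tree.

No

The graph has 8 vertices and 8 edges.
Connected but with 8 > 7 edges, so it has a cycle and is not a tree.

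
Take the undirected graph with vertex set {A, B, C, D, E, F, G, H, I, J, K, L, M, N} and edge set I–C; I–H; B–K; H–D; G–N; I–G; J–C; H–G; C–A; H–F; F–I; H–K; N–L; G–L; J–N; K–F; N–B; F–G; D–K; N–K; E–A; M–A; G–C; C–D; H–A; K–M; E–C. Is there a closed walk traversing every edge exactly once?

Degrees: A:4, B:2, C:6, D:3, E:2, F:4, G:6, H:6, I:4, J:2, K:6, L:2, M:2, N:5
Vertices with odd degree: D, N. An Eulerian circuit requires all degrees even.

No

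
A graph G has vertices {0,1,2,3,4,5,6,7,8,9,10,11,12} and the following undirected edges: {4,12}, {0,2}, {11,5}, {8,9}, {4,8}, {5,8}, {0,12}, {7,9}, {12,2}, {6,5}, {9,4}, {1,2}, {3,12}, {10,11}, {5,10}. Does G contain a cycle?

The graph has 13 vertices, 15 edges, and 1 connected component.
One cycle is 4-8-9-4.

Yes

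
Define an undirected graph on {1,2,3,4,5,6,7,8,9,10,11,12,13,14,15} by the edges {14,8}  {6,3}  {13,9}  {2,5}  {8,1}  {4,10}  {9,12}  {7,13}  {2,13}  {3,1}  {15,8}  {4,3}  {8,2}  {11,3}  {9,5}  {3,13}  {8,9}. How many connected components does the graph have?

Component: {1, 2, 3, 4, 5, 6, 7, 8, 9, 10, 11, 12, 13, 14, 15}

1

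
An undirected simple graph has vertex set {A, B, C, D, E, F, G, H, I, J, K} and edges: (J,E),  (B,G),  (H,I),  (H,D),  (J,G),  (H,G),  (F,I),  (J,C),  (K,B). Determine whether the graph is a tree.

|V| = 11, |E| = 9.
It is not connected, so it is not a tree.

No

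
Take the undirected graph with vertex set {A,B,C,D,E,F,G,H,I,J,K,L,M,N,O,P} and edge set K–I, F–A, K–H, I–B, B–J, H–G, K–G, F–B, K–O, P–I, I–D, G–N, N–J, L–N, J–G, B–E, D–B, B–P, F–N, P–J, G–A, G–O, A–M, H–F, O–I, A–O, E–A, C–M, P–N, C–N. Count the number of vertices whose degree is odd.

Degrees: A:5, B:6, C:2, D:2, E:2, F:4, G:6, H:3, I:5, J:4, K:4, L:1, M:2, N:6, O:4, P:4
Odd-degree vertices: A, H, I, L.

4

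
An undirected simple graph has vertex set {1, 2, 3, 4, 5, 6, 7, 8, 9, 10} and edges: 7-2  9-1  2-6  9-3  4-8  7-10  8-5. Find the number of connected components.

Component: {1, 3, 9}
Component: {4, 5, 8}
Component: {2, 6, 7, 10}

3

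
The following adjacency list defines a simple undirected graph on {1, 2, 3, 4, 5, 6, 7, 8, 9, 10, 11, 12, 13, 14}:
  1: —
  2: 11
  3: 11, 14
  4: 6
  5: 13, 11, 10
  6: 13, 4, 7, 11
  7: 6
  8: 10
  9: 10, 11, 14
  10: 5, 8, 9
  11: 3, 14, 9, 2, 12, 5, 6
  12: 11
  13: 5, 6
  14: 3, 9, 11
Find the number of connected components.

Component: {1}
Component: {2, 3, 4, 5, 6, 7, 8, 9, 10, 11, 12, 13, 14}

2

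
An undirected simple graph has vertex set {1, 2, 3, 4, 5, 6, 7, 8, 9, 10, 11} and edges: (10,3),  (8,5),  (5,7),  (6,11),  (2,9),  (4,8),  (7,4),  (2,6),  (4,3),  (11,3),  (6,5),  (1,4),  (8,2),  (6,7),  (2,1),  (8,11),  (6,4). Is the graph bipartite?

No

The cycle 4-7-6-4 has length 3, which is odd, so the graph is not bipartite.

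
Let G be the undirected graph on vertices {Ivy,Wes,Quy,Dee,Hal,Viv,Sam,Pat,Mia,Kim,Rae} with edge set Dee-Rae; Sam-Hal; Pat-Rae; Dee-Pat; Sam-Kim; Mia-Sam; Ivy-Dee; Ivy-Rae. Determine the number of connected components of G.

5

Component: {Wes}
Component: {Quy}
Component: {Viv}
Component: {Ivy, Dee, Pat, Rae}
Component: {Hal, Sam, Mia, Kim}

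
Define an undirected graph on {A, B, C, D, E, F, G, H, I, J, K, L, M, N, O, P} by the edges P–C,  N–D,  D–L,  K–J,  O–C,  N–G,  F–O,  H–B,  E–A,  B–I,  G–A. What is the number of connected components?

5

Component: {M}
Component: {J, K}
Component: {B, H, I}
Component: {C, F, O, P}
Component: {A, D, E, G, L, N}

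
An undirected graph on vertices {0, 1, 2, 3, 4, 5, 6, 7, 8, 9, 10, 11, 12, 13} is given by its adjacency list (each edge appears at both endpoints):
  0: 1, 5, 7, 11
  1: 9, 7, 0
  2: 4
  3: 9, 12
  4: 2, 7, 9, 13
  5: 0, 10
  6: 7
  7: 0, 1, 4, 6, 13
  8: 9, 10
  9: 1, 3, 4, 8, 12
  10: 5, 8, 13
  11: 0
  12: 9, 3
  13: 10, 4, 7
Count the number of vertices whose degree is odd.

Degrees: 0:4, 1:3, 2:1, 3:2, 4:4, 5:2, 6:1, 7:5, 8:2, 9:5, 10:3, 11:1, 12:2, 13:3
Odd-degree vertices: 1, 2, 6, 7, 9, 10, 11, 13.

8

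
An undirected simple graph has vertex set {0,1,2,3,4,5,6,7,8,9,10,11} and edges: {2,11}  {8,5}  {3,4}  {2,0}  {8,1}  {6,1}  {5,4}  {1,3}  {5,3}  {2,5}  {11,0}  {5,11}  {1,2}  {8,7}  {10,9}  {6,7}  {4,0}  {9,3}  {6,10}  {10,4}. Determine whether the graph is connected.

Yes

Starting from 0 and exploring outward reaches every vertex (0, 2, 11, 4, 5, 1, 10, 3, 8, 6, 9, 7); the graph is connected.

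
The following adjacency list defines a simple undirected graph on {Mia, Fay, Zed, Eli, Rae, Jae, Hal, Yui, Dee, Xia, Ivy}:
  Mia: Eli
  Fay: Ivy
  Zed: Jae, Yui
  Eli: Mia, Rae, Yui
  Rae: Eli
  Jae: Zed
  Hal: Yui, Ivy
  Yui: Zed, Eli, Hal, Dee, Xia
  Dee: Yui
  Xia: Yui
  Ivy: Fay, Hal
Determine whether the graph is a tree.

|V| = 11, |E| = 10.
Connected and |E| = |V| - 1, which characterizes a tree.

Yes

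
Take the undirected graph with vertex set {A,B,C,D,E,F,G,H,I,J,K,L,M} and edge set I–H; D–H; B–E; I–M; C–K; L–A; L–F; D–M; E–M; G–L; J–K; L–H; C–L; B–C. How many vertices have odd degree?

8

Degrees: A:1, B:2, C:3, D:2, E:2, F:1, G:1, H:3, I:2, J:1, K:2, L:5, M:3
Odd-degree vertices: A, C, F, G, H, J, L, M.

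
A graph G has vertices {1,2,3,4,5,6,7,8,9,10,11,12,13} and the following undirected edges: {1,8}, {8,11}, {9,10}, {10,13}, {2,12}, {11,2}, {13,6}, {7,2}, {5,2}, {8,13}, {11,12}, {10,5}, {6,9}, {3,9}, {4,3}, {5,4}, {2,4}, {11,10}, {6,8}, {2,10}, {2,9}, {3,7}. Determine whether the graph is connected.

Starting from 1 and exploring outward reaches every vertex (1, 8, 6, 13, 11, 9, 10, 2, 12, 3, 5, 7, 4); the graph is connected.

Yes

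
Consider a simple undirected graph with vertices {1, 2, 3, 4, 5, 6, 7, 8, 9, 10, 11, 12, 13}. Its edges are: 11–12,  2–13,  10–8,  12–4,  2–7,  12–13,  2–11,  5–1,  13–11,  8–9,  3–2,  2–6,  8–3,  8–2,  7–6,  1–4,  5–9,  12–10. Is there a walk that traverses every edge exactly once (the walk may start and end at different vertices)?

Degrees: 1:2, 2:6, 3:2, 4:2, 5:2, 6:2, 7:2, 8:4, 9:2, 10:2, 11:3, 12:4, 13:3
Odd-degree vertices: 11, 13 (2 total).
With 2 odd-degree vertices and all edges in one connected piece, an Eulerian trail exists (from 11 to 13).

Yes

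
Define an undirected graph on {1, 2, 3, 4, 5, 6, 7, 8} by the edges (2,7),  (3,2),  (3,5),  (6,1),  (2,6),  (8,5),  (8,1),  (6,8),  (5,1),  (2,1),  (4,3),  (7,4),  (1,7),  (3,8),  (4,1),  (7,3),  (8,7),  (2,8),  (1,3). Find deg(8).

Neighbors of 8: 1, 2, 3, 5, 6, 7.

6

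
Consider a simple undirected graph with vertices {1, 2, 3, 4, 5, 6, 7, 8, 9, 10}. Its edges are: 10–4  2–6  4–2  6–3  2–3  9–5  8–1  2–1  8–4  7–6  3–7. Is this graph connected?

No

Component: {5, 9}
Component: {1, 2, 3, 4, 6, 7, 8, 10}
There are 2 separate components, so the graph is not connected.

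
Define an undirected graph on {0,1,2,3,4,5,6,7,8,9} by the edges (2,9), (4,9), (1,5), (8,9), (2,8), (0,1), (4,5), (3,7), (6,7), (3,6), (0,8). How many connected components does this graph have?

Component: {3, 6, 7}
Component: {0, 1, 2, 4, 5, 8, 9}

2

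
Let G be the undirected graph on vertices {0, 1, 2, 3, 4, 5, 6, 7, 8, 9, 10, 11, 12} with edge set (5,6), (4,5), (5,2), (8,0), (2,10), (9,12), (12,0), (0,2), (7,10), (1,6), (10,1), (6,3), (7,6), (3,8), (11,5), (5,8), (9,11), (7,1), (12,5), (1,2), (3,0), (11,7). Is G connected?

Starting from 0 and exploring outward reaches every vertex (0, 8, 12, 3, 2, 5, 9, 6, 10, 1, 4, 11, 7); the graph is connected.

Yes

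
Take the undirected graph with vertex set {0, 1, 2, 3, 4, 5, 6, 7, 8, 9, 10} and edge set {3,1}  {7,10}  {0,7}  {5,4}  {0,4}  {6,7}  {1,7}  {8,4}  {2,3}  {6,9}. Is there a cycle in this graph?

|V| = 11, |E| = 10, number of components = 1.
Since 10 = 11 - 1, the graph is a forest and contains no cycle.

No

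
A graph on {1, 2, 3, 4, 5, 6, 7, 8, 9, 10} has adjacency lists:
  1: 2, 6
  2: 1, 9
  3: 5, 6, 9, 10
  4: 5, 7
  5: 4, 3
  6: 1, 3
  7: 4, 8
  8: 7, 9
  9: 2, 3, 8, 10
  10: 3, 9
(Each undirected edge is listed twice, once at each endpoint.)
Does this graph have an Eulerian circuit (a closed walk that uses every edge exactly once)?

Yes

Degrees: 1:2, 2:2, 3:4, 4:2, 5:2, 6:2, 7:2, 8:2, 9:4, 10:2
Every vertex has even degree and the edges form a single connected piece, so an Eulerian circuit exists.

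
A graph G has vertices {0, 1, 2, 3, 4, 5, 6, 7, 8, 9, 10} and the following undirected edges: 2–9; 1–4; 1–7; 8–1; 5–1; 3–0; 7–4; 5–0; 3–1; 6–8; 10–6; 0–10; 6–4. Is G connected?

No

Component: {2, 9}
Component: {0, 1, 3, 4, 5, 6, 7, 8, 10}
There are 2 separate components, so the graph is not connected.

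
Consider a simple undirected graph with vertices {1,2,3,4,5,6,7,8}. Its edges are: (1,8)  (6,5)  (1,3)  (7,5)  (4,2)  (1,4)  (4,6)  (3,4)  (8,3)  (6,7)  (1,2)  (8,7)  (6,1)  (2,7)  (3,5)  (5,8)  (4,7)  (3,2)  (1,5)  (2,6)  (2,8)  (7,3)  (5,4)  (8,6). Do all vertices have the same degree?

Yes

Degrees: 1:6, 2:6, 3:6, 4:6, 5:6, 6:6, 7:6, 8:6
Every vertex has degree 6, so the graph is 6-regular.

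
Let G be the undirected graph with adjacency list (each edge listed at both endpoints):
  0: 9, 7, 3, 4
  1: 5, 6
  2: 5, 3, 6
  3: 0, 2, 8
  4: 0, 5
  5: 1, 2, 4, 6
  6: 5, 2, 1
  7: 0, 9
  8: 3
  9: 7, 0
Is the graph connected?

Starting from 0 and exploring outward reaches every vertex (0, 3, 9, 4, 7, 2, 8, 5, 6, 1); the graph is connected.

Yes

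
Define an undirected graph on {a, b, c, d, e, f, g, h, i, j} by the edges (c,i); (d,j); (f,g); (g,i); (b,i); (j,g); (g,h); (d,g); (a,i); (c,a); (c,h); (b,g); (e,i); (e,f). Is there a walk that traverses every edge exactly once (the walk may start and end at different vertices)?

Yes

Degrees: a:2, b:2, c:3, d:2, e:2, f:2, g:6, h:2, i:5, j:2
Odd-degree vertices: c, i (2 total).
The non-isolated vertices are connected and exactly 2 have odd degree, so an Eulerian trail exists (from c to i).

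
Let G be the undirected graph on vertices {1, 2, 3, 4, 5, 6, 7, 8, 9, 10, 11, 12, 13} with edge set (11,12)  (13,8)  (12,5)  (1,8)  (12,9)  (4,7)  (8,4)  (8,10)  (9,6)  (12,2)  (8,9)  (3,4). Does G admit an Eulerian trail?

Degrees: 1:1, 2:1, 3:1, 4:3, 5:1, 6:1, 7:1, 8:5, 9:3, 10:1, 11:1, 12:4, 13:1
Odd-degree vertices: 1, 2, 3, 4, 5, 6, 7, 8, 9, 10, 11, 13 (12 total).
With 12 odd-degree vertices (more than two), no single trail can use every edge.

No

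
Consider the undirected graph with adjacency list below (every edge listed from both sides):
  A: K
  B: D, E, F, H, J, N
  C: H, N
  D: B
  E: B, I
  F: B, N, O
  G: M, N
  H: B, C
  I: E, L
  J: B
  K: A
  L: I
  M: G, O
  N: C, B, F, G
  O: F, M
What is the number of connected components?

Component: {A, K}
Component: {B, C, D, E, F, G, H, I, J, L, M, N, O}

2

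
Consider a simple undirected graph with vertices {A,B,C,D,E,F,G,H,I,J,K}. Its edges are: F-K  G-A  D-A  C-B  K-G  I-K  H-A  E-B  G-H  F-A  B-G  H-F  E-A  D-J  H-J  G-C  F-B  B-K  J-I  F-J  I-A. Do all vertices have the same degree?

No

Degrees: A:6, B:5, C:2, D:2, E:2, F:5, G:5, H:4, I:3, J:4, K:4
Degrees are not all equal (e.g. deg(C)=2 but deg(A)=6); not regular.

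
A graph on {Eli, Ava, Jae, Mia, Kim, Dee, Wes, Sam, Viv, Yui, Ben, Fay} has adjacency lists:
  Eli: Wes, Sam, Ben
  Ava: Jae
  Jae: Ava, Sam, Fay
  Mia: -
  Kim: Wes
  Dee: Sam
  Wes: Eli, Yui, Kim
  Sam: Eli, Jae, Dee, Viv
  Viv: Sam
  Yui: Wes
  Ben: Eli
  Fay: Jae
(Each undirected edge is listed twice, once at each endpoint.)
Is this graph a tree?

No

|V| = 12, |E| = 10.
It splits into 2 components, so it cannot be a tree.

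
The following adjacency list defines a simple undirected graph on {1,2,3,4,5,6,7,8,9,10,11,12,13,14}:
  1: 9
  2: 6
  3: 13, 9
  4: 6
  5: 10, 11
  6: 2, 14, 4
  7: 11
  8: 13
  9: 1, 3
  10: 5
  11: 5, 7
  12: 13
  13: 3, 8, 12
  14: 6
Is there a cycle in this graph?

|V| = 14, |E| = 11, number of components = 3.
Since 11 = 14 - 3, the graph is a forest and contains no cycle.

No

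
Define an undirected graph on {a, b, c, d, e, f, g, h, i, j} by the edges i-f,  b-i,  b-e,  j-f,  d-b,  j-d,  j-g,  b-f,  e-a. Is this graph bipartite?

No

The cycle b-i-f-b has length 3, which is odd, so the graph is not bipartite.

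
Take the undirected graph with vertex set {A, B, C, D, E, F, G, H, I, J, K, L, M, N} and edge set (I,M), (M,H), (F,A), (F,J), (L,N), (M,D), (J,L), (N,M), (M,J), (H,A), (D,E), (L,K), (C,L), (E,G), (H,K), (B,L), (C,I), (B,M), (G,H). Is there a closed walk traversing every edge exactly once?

Degrees: A:2, B:2, C:2, D:2, E:2, F:2, G:2, H:4, I:2, J:3, K:2, L:5, M:6, N:2
Vertices with odd degree: J, L. An Eulerian circuit requires all degrees even.

No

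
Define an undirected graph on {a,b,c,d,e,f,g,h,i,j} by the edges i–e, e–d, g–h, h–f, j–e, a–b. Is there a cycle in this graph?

The graph has 10 vertices, 6 edges, and 4 connected components.
Since 6 = 10 - 4, the graph is a forest and contains no cycle.

No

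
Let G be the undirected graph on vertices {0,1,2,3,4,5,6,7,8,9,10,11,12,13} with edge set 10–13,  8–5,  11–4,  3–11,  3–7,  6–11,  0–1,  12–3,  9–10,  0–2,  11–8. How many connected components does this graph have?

Component: {0, 1, 2}
Component: {9, 10, 13}
Component: {3, 4, 5, 6, 7, 8, 11, 12}

3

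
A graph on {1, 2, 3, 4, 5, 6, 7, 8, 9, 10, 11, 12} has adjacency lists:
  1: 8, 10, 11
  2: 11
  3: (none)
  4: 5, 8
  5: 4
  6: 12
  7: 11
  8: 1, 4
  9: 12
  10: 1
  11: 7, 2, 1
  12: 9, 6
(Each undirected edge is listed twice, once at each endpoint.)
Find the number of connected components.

3

Component: {3}
Component: {6, 9, 12}
Component: {1, 2, 4, 5, 7, 8, 10, 11}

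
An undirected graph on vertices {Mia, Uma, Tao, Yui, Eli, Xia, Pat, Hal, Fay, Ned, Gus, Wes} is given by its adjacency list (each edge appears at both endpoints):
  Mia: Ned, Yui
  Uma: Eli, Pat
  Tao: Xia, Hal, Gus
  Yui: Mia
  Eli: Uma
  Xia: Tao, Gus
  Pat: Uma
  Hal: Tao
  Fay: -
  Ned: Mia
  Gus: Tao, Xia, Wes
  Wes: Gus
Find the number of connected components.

Component: {Fay}
Component: {Mia, Yui, Ned}
Component: {Uma, Eli, Pat}
Component: {Tao, Xia, Hal, Gus, Wes}

4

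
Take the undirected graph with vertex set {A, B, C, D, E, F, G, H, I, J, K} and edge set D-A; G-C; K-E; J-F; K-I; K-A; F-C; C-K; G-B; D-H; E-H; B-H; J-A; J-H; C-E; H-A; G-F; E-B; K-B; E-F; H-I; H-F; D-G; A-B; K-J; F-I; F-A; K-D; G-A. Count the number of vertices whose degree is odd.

Degrees: A:7, B:5, C:4, D:4, E:5, F:7, G:5, H:7, I:3, J:4, K:7
Odd-degree vertices: A, B, E, F, G, H, I, K.

8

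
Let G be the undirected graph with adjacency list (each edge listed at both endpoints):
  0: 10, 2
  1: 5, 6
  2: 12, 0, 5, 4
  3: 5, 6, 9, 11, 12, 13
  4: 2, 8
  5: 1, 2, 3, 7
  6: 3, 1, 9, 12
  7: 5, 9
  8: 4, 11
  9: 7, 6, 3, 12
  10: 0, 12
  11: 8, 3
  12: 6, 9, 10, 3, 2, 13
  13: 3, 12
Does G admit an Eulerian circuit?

Yes

Degrees: 0:2, 1:2, 2:4, 3:6, 4:2, 5:4, 6:4, 7:2, 8:2, 9:4, 10:2, 11:2, 12:6, 13:2
Every vertex has even degree and the edges form a single connected piece, so an Eulerian circuit exists.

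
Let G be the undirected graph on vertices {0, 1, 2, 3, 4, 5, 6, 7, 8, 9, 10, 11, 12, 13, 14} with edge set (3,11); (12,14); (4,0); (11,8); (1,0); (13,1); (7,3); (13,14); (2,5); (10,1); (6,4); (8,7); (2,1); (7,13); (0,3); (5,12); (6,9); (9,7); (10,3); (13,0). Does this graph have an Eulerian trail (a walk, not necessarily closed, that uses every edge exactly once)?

Degrees: 0:4, 1:4, 2:2, 3:4, 4:2, 5:2, 6:2, 7:4, 8:2, 9:2, 10:2, 11:2, 12:2, 13:4, 14:2
Odd-degree vertices: none (0 total).
With 0 odd-degree vertices and all edges in one connected piece, an Eulerian trail exists.

Yes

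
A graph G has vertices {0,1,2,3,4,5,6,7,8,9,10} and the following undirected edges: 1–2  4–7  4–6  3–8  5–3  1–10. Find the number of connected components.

5

Component: {0}
Component: {9}
Component: {1, 2, 10}
Component: {3, 5, 8}
Component: {4, 6, 7}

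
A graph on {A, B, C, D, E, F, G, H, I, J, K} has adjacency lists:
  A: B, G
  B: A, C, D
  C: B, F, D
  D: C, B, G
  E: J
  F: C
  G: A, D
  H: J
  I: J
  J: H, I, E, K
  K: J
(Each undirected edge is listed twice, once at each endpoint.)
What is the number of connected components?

Component: {E, H, I, J, K}
Component: {A, B, C, D, F, G}

2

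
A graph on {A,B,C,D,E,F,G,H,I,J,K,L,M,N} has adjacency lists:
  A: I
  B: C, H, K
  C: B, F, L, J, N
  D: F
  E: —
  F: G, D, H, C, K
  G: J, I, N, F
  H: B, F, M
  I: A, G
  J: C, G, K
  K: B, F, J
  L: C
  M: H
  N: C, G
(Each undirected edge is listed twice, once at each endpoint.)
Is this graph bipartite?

Color {B, E, F, I, J, L, M, N} black and {A, C, D, G, H, K} white. No edge joins two same-colored vertices, so the graph is bipartite.

Yes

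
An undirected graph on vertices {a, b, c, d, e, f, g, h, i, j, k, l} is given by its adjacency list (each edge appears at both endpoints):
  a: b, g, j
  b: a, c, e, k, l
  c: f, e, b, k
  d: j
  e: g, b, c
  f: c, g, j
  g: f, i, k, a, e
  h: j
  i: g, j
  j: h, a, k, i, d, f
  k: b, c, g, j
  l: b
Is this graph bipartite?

No

The cycle e-c-b-e has length 3, which is odd, so the graph is not bipartite.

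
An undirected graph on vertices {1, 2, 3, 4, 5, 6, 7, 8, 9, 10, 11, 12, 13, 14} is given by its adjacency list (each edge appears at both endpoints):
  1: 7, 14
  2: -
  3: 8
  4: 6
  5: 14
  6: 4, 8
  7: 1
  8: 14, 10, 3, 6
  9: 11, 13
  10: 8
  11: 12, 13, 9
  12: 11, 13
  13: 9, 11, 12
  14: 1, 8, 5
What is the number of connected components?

Component: {2}
Component: {9, 11, 12, 13}
Component: {1, 3, 4, 5, 6, 7, 8, 10, 14}

3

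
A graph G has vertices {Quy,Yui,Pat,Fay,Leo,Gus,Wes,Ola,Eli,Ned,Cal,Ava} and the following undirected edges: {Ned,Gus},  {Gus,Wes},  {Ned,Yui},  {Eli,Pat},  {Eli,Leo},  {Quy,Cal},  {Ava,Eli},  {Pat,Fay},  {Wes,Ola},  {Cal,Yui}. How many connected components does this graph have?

Component: {Pat, Fay, Leo, Eli, Ava}
Component: {Quy, Yui, Gus, Wes, Ola, Ned, Cal}

2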